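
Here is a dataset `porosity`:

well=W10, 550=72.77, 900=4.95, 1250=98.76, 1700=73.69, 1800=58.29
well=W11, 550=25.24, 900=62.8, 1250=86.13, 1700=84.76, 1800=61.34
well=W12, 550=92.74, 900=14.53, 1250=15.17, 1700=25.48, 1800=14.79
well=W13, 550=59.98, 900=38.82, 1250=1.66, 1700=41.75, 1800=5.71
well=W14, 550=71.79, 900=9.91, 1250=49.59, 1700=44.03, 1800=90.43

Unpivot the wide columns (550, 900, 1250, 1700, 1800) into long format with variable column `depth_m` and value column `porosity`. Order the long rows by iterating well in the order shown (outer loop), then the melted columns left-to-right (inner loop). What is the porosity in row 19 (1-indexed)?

25 rows total (5 × 5). Row 19: index ⌊(19-1)/5⌋ = 3 into well → W13; (19-1) mod 5 = 3 into the melted columns → 1700.
So row 19 is (W13, 1700, 41.75); porosity = 41.75.

41.75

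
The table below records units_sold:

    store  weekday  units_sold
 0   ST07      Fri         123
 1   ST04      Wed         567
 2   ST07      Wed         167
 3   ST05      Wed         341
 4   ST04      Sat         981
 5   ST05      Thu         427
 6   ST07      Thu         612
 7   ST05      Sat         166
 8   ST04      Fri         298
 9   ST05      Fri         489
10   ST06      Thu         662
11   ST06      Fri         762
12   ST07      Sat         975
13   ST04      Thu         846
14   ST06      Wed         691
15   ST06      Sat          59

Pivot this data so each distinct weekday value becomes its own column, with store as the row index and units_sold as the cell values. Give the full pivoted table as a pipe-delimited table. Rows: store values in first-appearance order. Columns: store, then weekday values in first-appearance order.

| store | Fri | Wed | Sat | Thu |
| ST07 | 123 | 167 | 975 | 612 |
| ST04 | 298 | 567 | 981 | 846 |
| ST05 | 489 | 341 | 166 | 427 |
| ST06 | 762 | 691 | 59 | 662 |

Columns: store plus the 4 distinct weekday values (Fri, Wed, Sat, Thu).
For example, row ST07 column Fri takes units_sold=123 from the long row (ST07, Fri).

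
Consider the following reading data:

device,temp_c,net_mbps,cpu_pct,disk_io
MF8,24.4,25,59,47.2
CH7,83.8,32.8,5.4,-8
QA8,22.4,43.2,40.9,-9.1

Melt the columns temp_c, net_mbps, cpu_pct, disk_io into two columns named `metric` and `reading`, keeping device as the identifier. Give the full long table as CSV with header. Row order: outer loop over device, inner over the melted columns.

Each (device, column) pair becomes one row: 3 × 4 = 12 rows.
For example, (MF8, temp_c) → reading=24.4.

device,metric,reading
MF8,temp_c,24.4
MF8,net_mbps,25
MF8,cpu_pct,59
MF8,disk_io,47.2
CH7,temp_c,83.8
CH7,net_mbps,32.8
CH7,cpu_pct,5.4
CH7,disk_io,-8
QA8,temp_c,22.4
QA8,net_mbps,43.2
QA8,cpu_pct,40.9
QA8,disk_io,-9.1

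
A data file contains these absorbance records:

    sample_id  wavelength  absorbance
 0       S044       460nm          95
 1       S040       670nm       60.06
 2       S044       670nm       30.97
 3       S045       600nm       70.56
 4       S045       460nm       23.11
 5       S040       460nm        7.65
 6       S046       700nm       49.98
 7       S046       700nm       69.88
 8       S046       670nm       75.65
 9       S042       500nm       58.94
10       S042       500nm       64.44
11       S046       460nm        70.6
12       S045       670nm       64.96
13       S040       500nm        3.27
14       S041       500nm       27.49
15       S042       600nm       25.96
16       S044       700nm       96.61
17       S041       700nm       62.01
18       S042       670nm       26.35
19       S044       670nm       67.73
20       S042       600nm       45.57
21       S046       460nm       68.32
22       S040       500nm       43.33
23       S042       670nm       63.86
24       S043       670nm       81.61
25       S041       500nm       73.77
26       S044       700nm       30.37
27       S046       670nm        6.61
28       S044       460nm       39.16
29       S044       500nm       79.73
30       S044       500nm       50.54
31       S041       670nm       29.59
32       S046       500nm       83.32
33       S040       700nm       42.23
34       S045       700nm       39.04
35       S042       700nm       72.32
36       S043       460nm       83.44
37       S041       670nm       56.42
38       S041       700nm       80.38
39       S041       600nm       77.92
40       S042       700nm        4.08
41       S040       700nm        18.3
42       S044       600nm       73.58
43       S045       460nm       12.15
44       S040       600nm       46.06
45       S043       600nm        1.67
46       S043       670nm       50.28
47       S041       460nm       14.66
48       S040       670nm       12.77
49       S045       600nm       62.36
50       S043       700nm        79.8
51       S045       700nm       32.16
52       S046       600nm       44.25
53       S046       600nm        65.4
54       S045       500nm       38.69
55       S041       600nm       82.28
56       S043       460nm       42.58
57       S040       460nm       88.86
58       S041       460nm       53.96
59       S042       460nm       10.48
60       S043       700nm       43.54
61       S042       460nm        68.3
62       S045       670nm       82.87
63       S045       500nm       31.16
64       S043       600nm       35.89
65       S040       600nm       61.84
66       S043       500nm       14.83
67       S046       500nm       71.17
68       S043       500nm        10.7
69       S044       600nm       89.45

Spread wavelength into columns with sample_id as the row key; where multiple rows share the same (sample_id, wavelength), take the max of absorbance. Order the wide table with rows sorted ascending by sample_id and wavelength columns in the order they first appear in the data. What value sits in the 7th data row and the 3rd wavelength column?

65.4

With rows sorted ascending by sample_id, row 7 is sample_id=S046. wavelength columns in first-appearance order: 460nm, 670nm, 600nm, 700nm, 500nm; column 3 is 600nm.
Long rows with sample_id=S046, wavelength=600nm: max(44.25, 65.4) = 65.4.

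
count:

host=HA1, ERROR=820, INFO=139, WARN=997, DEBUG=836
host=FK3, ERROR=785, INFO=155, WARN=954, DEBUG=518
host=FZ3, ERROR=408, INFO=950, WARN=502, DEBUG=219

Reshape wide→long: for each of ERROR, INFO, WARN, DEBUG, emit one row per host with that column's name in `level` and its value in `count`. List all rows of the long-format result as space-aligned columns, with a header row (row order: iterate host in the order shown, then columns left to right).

host  level  count
HA1   ERROR  820  
HA1   INFO   139  
HA1   WARN   997  
HA1   DEBUG  836  
FK3   ERROR  785  
FK3   INFO   155  
FK3   WARN   954  
FK3   DEBUG  518  
FZ3   ERROR  408  
FZ3   INFO   950  
FZ3   WARN   502  
FZ3   DEBUG  219  

Each (host, column) pair becomes one row: 3 × 4 = 12 rows.
For example, (HA1, ERROR) → count=820.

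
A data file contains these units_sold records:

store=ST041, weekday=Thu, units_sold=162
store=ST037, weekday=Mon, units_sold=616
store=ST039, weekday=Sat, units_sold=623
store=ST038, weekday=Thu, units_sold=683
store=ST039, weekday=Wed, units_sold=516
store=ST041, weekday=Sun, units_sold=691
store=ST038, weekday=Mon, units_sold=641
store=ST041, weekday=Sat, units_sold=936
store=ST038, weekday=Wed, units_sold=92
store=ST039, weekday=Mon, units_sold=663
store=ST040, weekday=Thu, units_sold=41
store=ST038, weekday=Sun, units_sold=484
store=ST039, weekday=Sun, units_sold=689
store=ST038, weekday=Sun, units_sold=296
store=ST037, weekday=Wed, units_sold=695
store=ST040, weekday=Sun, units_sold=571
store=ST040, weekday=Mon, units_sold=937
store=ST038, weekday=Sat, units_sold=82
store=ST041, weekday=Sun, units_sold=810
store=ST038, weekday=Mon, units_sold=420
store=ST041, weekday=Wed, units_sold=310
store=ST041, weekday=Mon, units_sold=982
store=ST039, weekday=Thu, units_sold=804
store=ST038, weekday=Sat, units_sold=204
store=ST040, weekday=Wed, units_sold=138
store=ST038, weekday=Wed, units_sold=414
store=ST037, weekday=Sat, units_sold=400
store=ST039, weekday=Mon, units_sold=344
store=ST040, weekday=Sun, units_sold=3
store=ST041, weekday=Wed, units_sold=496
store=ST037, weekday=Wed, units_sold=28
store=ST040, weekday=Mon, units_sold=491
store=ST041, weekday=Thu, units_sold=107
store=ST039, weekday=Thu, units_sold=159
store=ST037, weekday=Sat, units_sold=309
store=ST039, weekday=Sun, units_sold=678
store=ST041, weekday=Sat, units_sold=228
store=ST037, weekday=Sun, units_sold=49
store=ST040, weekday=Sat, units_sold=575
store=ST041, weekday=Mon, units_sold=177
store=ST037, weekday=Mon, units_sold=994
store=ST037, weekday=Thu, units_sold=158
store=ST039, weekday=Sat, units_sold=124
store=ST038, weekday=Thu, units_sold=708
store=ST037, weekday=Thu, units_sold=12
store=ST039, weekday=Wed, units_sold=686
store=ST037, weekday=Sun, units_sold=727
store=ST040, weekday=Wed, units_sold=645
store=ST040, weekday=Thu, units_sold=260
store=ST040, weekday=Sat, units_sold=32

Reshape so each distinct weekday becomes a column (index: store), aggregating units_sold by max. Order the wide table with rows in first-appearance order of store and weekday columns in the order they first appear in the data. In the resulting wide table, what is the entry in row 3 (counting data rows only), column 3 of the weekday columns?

With rows in first-appearance order of store, row 3 is store=ST039. weekday columns in first-appearance order: Thu, Mon, Sat, Wed, Sun; column 3 is Sat.
Long rows with store=ST039, weekday=Sat: max(623, 124) = 623.

623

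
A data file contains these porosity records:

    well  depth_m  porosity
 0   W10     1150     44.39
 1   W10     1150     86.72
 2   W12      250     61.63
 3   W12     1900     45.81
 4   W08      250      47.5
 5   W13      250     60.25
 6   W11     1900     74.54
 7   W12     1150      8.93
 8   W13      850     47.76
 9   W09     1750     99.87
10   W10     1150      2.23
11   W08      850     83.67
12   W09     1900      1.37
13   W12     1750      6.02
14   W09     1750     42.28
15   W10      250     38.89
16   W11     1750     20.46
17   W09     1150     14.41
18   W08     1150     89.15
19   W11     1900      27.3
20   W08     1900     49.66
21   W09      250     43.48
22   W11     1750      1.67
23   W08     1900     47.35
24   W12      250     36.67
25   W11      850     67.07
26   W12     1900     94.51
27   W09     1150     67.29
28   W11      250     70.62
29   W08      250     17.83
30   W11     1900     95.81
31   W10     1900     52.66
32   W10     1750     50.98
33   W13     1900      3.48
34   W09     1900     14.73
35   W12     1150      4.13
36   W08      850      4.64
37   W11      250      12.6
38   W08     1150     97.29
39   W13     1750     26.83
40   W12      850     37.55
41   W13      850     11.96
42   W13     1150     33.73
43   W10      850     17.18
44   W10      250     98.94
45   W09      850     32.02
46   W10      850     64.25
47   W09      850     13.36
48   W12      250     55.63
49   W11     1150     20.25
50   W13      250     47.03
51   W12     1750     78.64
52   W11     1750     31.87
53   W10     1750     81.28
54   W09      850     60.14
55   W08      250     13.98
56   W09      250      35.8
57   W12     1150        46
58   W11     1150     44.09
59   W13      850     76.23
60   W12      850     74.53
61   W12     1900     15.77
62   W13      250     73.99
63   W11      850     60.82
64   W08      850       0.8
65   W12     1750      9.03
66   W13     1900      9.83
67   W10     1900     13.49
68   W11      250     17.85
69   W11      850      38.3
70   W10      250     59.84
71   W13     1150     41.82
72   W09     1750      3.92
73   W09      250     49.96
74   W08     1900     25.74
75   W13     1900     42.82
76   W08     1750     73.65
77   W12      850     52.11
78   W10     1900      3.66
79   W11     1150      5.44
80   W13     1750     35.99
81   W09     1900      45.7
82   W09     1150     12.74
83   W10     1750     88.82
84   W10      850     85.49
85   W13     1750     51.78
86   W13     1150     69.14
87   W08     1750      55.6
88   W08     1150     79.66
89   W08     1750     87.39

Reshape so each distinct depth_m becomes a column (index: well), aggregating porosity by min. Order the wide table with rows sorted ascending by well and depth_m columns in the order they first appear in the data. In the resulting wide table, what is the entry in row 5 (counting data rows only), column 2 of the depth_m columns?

With rows sorted ascending by well, row 5 is well=W12. depth_m columns in first-appearance order: 1150, 250, 1900, 850, 1750; column 2 is 250.
Long rows with well=W12, depth_m=250: min(61.63, 36.67, 55.63) = 36.67.

36.67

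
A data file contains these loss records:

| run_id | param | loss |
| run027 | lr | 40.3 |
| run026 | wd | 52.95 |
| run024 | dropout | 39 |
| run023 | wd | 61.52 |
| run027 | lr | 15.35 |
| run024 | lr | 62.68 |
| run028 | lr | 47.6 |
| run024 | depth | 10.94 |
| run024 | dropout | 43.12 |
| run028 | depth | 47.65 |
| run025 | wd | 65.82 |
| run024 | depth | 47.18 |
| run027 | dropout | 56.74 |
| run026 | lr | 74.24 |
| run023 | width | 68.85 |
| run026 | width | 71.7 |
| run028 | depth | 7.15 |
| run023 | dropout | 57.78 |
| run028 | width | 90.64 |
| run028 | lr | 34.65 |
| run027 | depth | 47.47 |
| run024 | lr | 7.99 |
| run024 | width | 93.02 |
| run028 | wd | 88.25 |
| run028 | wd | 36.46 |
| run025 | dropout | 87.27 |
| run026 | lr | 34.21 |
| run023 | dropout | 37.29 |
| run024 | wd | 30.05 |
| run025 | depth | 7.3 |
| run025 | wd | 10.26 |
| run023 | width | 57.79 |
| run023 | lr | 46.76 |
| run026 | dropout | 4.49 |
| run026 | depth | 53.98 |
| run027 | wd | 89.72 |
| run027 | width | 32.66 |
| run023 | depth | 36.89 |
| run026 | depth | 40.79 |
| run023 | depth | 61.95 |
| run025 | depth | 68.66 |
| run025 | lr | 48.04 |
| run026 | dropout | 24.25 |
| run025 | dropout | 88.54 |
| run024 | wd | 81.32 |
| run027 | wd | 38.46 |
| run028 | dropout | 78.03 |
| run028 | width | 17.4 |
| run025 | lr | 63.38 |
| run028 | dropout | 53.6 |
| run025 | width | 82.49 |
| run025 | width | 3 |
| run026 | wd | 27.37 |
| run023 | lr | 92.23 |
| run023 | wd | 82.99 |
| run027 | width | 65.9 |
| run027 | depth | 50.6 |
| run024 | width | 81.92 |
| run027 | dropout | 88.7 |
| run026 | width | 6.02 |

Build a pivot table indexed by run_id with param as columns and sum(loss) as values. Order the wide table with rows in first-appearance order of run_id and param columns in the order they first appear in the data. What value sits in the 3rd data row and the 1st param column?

70.67

With rows in first-appearance order of run_id, row 3 is run_id=run024. param columns in first-appearance order: lr, wd, dropout, depth, width; column 1 is lr.
Long rows with run_id=run024, param=lr: 62.68 + 7.99 = 70.67.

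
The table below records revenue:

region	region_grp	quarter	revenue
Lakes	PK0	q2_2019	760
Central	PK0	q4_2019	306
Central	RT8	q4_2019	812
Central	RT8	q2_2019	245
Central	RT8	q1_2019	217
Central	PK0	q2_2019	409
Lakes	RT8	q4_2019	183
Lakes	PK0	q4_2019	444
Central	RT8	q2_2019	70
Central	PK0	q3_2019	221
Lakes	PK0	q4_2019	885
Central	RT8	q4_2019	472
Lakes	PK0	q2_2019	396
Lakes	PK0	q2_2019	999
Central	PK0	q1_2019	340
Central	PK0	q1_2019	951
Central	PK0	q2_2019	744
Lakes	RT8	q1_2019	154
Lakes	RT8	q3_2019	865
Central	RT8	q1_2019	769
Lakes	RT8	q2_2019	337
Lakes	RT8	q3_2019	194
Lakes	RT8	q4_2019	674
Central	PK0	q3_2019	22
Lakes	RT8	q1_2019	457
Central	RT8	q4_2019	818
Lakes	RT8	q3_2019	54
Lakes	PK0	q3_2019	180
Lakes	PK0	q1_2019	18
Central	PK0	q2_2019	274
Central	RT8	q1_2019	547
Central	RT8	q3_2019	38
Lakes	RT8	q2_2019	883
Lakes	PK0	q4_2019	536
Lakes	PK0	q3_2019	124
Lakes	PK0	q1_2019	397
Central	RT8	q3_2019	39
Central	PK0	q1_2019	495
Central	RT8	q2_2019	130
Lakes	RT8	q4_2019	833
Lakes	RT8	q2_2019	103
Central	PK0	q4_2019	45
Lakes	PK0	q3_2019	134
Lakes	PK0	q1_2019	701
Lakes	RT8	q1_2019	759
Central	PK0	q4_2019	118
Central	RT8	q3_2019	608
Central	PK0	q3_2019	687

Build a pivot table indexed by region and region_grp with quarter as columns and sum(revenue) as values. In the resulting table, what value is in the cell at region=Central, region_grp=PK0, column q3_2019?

Rows with region=Central, region_grp=PK0 and quarter=q3_2019: revenue values are 221, 22, 687.
221 + 22 + 687 = 930.

930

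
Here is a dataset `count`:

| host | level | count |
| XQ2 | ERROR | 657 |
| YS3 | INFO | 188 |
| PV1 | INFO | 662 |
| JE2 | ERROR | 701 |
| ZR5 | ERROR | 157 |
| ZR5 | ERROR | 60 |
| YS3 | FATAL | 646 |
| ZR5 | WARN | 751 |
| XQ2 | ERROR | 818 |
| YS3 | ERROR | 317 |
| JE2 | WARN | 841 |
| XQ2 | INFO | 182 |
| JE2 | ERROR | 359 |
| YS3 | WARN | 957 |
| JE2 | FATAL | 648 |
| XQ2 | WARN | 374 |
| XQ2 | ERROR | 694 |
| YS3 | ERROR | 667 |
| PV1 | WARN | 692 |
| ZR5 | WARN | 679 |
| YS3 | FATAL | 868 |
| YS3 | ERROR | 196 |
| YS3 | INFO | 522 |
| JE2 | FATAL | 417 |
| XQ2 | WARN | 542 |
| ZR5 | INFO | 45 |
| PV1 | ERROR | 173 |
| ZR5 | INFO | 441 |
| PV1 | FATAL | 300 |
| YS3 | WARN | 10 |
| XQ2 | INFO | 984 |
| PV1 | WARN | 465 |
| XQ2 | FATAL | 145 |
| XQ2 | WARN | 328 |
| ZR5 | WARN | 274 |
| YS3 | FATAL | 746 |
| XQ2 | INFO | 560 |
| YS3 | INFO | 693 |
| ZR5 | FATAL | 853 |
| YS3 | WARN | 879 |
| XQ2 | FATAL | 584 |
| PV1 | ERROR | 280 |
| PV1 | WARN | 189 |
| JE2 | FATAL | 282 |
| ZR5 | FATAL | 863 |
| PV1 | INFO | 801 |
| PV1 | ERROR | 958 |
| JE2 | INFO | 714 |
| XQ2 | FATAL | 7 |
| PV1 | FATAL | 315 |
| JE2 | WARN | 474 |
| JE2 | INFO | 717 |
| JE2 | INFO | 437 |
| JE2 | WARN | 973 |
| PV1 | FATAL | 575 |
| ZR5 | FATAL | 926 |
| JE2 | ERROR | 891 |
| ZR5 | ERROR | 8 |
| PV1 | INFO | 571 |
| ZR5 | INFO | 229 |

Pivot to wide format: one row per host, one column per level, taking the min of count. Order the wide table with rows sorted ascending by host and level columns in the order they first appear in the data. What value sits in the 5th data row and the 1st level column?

With rows sorted ascending by host, row 5 is host=ZR5. level columns in first-appearance order: ERROR, INFO, FATAL, WARN; column 1 is ERROR.
Long rows with host=ZR5, level=ERROR: min(157, 60, 8) = 8.

8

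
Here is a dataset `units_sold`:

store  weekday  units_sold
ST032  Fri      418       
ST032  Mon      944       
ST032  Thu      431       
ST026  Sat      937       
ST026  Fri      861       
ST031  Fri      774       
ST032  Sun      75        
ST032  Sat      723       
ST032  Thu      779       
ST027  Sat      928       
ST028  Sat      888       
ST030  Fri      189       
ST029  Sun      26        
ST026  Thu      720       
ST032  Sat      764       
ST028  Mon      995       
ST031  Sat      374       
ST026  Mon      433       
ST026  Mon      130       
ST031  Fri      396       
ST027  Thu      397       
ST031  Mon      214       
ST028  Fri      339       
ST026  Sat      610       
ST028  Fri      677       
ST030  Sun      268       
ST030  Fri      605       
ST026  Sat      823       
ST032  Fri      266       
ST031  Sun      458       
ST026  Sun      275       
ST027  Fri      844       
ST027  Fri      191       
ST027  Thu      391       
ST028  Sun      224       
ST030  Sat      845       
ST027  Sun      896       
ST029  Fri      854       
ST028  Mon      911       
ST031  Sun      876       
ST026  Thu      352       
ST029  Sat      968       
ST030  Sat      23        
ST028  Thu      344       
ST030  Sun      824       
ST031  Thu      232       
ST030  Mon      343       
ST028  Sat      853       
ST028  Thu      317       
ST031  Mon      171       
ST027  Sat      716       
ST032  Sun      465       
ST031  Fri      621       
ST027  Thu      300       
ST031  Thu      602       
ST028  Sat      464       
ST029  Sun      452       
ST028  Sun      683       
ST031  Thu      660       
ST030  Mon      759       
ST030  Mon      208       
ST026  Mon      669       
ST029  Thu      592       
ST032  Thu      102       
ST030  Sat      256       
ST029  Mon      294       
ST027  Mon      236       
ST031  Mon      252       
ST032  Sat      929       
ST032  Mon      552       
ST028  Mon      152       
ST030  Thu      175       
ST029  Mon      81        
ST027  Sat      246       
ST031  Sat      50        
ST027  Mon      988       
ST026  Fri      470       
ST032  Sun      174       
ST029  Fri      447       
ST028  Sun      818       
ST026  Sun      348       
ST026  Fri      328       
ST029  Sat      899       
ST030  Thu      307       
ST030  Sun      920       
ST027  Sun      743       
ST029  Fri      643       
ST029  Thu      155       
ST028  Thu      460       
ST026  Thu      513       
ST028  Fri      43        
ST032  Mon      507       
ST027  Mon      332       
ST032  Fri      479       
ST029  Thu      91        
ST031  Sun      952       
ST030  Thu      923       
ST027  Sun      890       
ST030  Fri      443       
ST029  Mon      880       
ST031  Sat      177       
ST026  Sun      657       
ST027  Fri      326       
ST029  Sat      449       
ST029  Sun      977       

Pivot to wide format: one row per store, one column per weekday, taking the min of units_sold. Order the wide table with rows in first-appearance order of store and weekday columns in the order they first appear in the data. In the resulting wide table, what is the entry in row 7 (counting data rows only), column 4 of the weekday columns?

With rows in first-appearance order of store, row 7 is store=ST029. weekday columns in first-appearance order: Fri, Mon, Thu, Sat, Sun; column 4 is Sat.
Long rows with store=ST029, weekday=Sat: min(968, 899, 449) = 449.

449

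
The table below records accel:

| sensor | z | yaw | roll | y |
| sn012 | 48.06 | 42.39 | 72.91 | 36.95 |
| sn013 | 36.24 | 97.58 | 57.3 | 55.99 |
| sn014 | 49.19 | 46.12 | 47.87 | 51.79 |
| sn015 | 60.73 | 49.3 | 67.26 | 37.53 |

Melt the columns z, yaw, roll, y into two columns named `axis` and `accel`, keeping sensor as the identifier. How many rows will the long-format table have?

4 sensor values × 4 melted columns = 16 rows.

16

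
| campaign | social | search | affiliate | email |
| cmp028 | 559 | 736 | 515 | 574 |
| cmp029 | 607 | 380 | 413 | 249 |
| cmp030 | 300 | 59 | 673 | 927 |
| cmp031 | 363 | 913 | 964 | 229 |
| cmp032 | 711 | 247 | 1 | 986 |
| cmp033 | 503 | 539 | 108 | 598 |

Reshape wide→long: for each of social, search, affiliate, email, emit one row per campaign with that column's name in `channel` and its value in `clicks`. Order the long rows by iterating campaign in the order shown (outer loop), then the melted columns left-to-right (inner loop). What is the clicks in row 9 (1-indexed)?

300

24 rows total (6 × 4). Row 9: index ⌊(9-1)/4⌋ = 2 into campaign → cmp030; (9-1) mod 4 = 0 into the melted columns → social.
So row 9 is (cmp030, social, 300); clicks = 300.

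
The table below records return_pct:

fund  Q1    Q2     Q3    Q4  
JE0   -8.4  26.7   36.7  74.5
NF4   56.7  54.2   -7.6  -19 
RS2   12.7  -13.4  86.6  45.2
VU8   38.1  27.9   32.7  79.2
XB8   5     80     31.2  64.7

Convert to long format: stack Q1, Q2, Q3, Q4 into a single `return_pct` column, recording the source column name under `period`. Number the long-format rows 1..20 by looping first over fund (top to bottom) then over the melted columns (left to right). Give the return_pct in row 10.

-13.4

20 rows total (5 × 4). Row 10: index ⌊(10-1)/4⌋ = 2 into fund → RS2; (10-1) mod 4 = 1 into the melted columns → Q2.
So row 10 is (RS2, Q2, -13.4); return_pct = -13.4.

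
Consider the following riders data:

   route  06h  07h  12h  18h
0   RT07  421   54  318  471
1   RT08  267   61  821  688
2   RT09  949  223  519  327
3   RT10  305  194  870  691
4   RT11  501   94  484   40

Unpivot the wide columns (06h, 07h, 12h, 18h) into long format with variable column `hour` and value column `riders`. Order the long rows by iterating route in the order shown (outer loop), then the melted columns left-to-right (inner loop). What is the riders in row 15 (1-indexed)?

870

20 rows total (5 × 4). Row 15: index ⌊(15-1)/4⌋ = 3 into route → RT10; (15-1) mod 4 = 2 into the melted columns → 12h.
So row 15 is (RT10, 12h, 870); riders = 870.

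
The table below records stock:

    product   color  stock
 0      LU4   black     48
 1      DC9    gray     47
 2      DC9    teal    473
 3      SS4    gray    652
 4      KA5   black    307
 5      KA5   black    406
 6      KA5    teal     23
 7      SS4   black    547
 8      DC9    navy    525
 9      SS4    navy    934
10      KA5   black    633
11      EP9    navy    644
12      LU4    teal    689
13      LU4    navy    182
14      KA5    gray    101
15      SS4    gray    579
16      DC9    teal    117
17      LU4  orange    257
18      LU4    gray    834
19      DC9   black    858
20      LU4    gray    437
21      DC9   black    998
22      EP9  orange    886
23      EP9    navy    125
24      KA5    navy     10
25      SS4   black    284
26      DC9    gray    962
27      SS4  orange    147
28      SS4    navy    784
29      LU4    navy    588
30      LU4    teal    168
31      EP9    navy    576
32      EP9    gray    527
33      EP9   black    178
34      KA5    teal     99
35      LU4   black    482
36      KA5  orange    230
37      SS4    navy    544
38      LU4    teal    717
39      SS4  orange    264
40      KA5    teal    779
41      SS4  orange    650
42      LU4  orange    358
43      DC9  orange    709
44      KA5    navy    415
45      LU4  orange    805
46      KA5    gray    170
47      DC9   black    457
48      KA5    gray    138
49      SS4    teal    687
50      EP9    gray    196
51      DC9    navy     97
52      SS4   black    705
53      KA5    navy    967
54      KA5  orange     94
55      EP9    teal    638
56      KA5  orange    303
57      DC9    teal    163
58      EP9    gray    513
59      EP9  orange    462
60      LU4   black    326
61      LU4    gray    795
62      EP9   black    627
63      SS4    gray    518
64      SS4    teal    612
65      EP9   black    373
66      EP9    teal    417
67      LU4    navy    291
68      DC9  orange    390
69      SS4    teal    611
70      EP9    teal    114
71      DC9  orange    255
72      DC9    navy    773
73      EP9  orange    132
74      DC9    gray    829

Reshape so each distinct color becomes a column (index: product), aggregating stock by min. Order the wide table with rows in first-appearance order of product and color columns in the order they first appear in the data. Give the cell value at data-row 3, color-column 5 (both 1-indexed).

With rows in first-appearance order of product, row 3 is product=SS4. color columns in first-appearance order: black, gray, teal, navy, orange; column 5 is orange.
Long rows with product=SS4, color=orange: min(147, 264, 650) = 147.

147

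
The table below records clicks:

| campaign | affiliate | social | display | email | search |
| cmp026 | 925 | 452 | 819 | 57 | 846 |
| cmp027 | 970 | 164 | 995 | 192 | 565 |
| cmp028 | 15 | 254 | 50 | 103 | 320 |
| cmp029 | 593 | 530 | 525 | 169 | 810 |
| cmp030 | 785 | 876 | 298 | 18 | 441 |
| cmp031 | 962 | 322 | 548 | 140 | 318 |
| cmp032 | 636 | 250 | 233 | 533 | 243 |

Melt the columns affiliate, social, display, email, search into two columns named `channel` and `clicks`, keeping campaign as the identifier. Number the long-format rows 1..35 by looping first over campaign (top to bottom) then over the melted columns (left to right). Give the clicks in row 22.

35 rows total (7 × 5). Row 22: index ⌊(22-1)/5⌋ = 4 into campaign → cmp030; (22-1) mod 5 = 1 into the melted columns → social.
So row 22 is (cmp030, social, 876); clicks = 876.

876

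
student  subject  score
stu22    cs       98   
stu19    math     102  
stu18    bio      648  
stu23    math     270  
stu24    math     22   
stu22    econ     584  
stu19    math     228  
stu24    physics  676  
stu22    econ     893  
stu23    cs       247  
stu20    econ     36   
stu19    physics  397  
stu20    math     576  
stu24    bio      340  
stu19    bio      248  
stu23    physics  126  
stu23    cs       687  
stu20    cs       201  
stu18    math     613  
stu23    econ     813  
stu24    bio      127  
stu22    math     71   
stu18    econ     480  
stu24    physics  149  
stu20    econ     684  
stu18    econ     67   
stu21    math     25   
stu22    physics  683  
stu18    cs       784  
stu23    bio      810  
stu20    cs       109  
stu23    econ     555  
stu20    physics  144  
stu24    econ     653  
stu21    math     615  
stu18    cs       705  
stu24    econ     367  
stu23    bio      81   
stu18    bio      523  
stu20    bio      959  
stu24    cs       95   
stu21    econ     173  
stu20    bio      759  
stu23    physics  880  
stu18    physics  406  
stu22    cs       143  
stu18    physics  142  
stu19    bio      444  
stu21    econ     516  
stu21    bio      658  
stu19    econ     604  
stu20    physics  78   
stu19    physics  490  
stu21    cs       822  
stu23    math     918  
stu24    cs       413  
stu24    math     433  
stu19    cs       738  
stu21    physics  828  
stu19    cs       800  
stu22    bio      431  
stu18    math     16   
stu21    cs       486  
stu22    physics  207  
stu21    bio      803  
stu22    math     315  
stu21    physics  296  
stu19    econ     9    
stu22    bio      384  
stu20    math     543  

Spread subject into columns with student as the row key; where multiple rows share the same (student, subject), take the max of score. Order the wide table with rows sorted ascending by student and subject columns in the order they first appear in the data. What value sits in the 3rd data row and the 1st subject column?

With rows sorted ascending by student, row 3 is student=stu20. subject columns in first-appearance order: cs, math, bio, econ, physics; column 1 is cs.
Long rows with student=stu20, subject=cs: max(201, 109) = 201.

201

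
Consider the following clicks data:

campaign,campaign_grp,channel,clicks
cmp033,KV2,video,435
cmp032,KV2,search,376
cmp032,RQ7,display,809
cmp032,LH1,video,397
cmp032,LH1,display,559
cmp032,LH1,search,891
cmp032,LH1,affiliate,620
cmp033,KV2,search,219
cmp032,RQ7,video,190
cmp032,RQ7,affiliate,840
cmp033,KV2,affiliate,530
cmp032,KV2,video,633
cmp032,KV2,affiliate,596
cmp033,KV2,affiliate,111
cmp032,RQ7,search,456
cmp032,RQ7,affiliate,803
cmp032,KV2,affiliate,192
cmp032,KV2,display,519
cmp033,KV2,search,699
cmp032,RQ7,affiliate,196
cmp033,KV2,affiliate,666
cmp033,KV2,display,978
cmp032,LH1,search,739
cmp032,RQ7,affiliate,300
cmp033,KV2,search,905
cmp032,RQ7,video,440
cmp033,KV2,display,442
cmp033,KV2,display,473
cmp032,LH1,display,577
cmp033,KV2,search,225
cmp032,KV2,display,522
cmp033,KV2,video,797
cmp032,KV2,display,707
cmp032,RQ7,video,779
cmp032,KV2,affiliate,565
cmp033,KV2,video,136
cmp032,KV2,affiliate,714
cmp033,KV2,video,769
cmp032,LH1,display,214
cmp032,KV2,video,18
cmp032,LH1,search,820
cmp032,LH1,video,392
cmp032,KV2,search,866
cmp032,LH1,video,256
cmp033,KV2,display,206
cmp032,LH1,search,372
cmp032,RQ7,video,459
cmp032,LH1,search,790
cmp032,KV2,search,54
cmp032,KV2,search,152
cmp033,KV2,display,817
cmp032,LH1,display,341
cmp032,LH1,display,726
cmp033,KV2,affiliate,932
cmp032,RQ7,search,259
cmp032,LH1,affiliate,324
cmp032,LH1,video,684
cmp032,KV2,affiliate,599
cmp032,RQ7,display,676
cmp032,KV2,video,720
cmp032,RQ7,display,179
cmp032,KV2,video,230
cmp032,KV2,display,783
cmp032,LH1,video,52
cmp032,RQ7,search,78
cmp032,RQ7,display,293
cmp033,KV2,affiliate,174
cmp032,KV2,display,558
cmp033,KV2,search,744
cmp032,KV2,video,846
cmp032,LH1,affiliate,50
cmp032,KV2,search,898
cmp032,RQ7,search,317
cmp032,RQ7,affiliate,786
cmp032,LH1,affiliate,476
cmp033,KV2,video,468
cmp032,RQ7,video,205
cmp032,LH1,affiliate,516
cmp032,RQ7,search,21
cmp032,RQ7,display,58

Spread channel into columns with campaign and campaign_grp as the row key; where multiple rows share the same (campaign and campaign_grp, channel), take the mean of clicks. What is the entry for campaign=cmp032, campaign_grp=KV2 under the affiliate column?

Rows with campaign=cmp032, campaign_grp=KV2 and channel=affiliate: clicks values are 596, 192, 565, 714, 599.
(596 + 192 + 565 + 714 + 599) / 5 = 533.20.

533.20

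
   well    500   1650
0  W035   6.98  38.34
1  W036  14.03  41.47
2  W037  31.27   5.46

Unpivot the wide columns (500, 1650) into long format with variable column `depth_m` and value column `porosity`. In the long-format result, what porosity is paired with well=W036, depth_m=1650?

Unpivoting turns each (well, wide-column) pair into one long row.
The wide cell at row W036, column 1650 holds 41.47, so the long row (W036, 1650) has porosity=41.47.

41.47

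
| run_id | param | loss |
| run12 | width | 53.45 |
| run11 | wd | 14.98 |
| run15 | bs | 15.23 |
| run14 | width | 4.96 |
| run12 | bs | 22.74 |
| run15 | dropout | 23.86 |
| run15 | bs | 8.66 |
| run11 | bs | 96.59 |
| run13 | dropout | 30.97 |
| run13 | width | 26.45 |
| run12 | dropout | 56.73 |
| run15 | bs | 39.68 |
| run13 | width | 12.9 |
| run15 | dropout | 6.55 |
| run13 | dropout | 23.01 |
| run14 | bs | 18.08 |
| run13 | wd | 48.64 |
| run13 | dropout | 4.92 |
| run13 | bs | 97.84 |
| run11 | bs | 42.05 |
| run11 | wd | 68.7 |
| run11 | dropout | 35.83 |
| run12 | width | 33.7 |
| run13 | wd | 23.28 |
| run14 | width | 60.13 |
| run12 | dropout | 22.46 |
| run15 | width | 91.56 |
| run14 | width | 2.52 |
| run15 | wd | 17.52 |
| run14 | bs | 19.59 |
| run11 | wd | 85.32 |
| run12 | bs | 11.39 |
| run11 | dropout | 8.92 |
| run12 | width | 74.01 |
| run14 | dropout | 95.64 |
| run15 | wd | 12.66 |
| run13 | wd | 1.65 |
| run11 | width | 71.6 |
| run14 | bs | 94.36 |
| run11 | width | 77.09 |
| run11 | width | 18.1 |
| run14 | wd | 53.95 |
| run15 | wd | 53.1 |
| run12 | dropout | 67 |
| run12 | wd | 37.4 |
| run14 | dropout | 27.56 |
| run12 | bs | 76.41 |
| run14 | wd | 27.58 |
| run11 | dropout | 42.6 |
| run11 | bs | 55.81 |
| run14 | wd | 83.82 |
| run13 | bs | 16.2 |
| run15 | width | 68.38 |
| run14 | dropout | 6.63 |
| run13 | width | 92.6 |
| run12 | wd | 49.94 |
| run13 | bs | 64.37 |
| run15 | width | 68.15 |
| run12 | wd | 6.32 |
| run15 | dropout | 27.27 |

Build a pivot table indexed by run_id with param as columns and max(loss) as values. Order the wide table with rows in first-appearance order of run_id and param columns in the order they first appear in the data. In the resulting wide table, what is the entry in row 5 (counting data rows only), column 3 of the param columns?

97.84

With rows in first-appearance order of run_id, row 5 is run_id=run13. param columns in first-appearance order: width, wd, bs, dropout; column 3 is bs.
Long rows with run_id=run13, param=bs: max(97.84, 16.2, 64.37) = 97.84.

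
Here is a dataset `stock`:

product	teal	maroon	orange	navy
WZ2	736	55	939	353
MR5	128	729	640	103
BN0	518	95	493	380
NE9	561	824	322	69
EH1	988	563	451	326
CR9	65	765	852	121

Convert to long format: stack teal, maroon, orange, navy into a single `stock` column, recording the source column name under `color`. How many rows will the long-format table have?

24

6 product values × 4 melted columns = 24 rows.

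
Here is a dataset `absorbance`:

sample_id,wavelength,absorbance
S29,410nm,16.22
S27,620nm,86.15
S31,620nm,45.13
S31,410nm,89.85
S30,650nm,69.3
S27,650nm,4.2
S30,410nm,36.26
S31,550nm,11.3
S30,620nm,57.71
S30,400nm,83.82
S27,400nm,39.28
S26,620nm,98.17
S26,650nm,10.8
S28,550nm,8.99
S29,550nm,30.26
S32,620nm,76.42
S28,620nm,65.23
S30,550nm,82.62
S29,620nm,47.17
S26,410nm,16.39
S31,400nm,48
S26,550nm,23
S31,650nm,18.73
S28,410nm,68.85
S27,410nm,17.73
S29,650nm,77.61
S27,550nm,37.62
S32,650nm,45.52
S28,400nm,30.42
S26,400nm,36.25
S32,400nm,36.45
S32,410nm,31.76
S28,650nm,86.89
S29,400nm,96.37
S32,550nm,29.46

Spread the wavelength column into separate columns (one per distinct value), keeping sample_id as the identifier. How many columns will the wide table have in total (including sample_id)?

1 column for sample_id plus 5 distinct wavelength values → 6 columns.

6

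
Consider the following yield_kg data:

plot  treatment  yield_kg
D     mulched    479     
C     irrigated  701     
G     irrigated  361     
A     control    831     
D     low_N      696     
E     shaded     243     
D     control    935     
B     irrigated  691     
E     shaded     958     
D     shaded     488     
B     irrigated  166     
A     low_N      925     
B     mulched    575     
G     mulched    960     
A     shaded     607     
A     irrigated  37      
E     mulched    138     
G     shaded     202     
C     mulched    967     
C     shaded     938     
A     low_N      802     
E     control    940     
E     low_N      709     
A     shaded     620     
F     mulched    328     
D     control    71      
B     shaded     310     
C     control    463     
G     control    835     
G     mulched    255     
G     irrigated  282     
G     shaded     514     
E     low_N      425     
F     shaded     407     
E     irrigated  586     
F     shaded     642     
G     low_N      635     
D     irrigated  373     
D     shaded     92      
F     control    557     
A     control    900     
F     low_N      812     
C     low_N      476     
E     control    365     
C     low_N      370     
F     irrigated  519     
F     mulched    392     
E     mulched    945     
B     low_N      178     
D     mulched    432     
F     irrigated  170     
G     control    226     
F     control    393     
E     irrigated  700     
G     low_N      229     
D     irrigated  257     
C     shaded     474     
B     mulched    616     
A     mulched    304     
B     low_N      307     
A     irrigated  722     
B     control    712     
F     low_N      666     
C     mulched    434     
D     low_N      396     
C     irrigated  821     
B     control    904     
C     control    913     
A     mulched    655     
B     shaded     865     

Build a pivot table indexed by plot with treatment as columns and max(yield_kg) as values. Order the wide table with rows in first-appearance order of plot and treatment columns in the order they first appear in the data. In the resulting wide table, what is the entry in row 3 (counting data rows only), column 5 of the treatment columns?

With rows in first-appearance order of plot, row 3 is plot=G. treatment columns in first-appearance order: mulched, irrigated, control, low_N, shaded; column 5 is shaded.
Long rows with plot=G, treatment=shaded: max(202, 514) = 514.

514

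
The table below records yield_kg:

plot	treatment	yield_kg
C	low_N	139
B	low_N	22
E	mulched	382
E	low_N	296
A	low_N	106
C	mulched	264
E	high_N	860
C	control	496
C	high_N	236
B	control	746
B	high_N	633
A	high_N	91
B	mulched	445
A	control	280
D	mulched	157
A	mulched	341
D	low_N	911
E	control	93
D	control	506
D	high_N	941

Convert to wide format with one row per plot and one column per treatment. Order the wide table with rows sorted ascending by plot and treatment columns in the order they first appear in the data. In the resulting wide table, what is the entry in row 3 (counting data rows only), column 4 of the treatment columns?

496

With rows sorted ascending by plot, row 3 is plot=C. treatment columns in first-appearance order: low_N, mulched, high_N, control; column 4 is control.
Long rows with plot=C, treatment=control: yield_kg = 496.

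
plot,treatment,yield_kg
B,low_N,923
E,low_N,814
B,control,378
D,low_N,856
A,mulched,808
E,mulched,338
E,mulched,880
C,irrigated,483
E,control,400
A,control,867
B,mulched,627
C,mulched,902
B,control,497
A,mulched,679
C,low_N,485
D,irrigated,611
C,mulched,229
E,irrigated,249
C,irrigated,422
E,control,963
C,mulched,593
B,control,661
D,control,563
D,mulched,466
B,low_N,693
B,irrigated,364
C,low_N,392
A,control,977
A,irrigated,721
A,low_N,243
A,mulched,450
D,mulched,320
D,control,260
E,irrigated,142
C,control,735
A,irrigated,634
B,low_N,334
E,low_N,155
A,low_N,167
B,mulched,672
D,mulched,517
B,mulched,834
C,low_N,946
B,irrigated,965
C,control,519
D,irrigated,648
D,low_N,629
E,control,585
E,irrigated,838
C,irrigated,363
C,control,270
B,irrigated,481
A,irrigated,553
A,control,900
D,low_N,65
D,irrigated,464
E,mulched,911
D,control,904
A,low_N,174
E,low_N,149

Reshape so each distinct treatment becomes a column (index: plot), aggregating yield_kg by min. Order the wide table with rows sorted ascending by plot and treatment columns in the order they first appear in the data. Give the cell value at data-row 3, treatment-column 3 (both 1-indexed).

229

With rows sorted ascending by plot, row 3 is plot=C. treatment columns in first-appearance order: low_N, control, mulched, irrigated; column 3 is mulched.
Long rows with plot=C, treatment=mulched: min(902, 229, 593) = 229.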